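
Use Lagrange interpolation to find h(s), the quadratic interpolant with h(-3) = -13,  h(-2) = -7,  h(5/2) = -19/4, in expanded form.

Build the Lagrange basis polynomials:
L_0(s) = (s + 2)(s - 5/2) / [11/2] = (2/11)s^2 - (1/11)s - 10/11
L_1(s) = (s + 3)(s - 5/2) / [-9/2] = -(2/9)s^2 - (1/9)s + 5/3
L_2(s) = (s + 3)(s + 2) / [99/4] = (4/99)s^2 + (20/99)s + 8/33
h(s) = (-13)·L_0 + (-7)·L_1 + (-19/4)·L_2
  (-13)·L_0(s) = -(26/11)s^2 + (13/11)s + 130/11
  (-7)·L_1(s) = (14/9)s^2 + (7/9)s - 35/3
  (-19/4)·L_2(s) = -(19/99)s^2 - (95/99)s - 38/33
Adding term by term: -s^2 + s - 1

h(s) = -s^2 + s - 1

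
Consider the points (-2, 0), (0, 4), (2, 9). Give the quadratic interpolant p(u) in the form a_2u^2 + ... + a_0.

Build the Lagrange basis polynomials:
L_0(u) = u(u - 2) / [8] = (1/8)u^2 - (1/4)u
L_1(u) = (u + 2)(u - 2) / [-4] = -(1/4)u^2 + 1
L_2(u) = (u + 2)u / [8] = (1/8)u^2 + (1/4)u
p(u) = 0·L_0 + 4·L_1 + 9·L_2
  0·L_0(u) = 0
  4·L_1(u) = -u^2 + 4
  9·L_2(u) = (9/8)u^2 + (9/4)u
Adding term by term: (1/8)u^2 + (9/4)u + 4

p(u) = (1/8)u^2 + (9/4)u + 4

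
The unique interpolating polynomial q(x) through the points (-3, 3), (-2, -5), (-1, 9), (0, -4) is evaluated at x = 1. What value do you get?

Evaluate each Lagrange basis at x = 1:
L_0(1) = (3)·(2)·(1)/[(-1)·(-2)·(-3)] = -1
L_1(1) = (4)·(2)·(1)/[(1)·(-1)·(-2)] = 4
L_2(1) = (4)·(3)·(1)/[(2)·(1)·(-1)] = -6
L_3(1) = (4)·(3)·(2)/[(3)·(2)·(1)] = 4
Sum: 3·(-1) + (-5)·(4) + 9·(-6) + (-4)·(4) = -93

-93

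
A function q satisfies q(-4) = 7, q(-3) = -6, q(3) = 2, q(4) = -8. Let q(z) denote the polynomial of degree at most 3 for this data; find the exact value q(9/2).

Using Newton's divided-difference form:
q[-4,-3] = (-6 - 7) / (-3 - (-4)) = -13
q[-3,3] = (2 - (-6)) / (3 - (-3)) = 4/3
q[3,4] = (-8 - 2) / (4 - 3) = -10
q[-4,-3,3] = (4/3 - (-13)) / (3 - (-4)) = 43/21
q[-3,3,4] = (-10 - 4/3) / (4 - (-3)) = -34/21
q[-4,-3,3,4] = (-34/21 - 43/21) / (4 - (-4)) = -11/24
q(9/2) = 7 + (-13)·(17/2) + (43/21)·(17/2)·(15/2) + (-11/24)·(17/2)·(15/2)·(3/2) = -7523/448

-7523/448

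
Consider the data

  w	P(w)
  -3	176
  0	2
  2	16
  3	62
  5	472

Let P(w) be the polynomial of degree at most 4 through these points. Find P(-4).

454

L_0(-4) = (-4)·(-6)·(-7)·(-9)/[(-3)·(-5)·(-6)·(-8)] = 21/10
L_1(-4) = (-1)·(-6)·(-7)·(-9)/[(3)·(-2)·(-3)·(-5)] = -21/5
L_2(-4) = (-1)·(-4)·(-7)·(-9)/[(5)·(2)·(-1)·(-3)] = 42/5
L_3(-4) = (-1)·(-4)·(-6)·(-9)/[(6)·(3)·(1)·(-2)] = -6
L_4(-4) = (-1)·(-4)·(-6)·(-7)/[(8)·(5)·(3)·(2)] = 7/10
Sum: 176·(21/10) + 2·(-21/5) + 16·(42/5) + 62·(-6) + 472·(7/10) = 454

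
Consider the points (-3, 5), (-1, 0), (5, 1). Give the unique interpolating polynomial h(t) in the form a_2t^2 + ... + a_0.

h(t) = (1/3)t^2 - (7/6)t - 3/2

L_0(t) = (t + 1)(t - 5) / [16] = (1/16)t^2 - (1/4)t - 5/16
L_1(t) = (t + 3)(t - 5) / [-12] = -(1/12)t^2 + (1/6)t + 5/4
L_2(t) = (t + 3)(t + 1) / [48] = (1/48)t^2 + (1/12)t + 1/16
h(t) = 5·L_0 + 0·L_1 + 1·L_2
  5·L_0(t) = (5/16)t^2 - (5/4)t - 25/16
  0·L_1(t) = 0
  1·L_2(t) = (1/48)t^2 + (1/12)t + 1/16
Adding term by term: (1/3)t^2 - (7/6)t - 3/2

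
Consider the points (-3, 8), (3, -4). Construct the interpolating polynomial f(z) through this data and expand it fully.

f(z) = -2z + 2

L_0(z) = (z - 3) / [-6] = -(1/6)z + 1/2
L_1(z) = (z + 3) / [6] = (1/6)z + 1/2
f(z) = 8·L_0 + (-4)·L_1
  8·L_0(z) = -(4/3)z + 4
  (-4)·L_1(z) = -(2/3)z - 2
Adding term by term: -2z + 2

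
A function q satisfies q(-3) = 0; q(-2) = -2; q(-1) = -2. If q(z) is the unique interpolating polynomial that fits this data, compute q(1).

4

L_0(1) = (3)·(2)/[(-1)·(-2)] = 3
L_1(1) = (4)·(2)/[(1)·(-1)] = -8
L_2(1) = (4)·(3)/[(2)·(1)] = 6
Sum: 0 + (-2)·(-8) + (-2)·(6) = 4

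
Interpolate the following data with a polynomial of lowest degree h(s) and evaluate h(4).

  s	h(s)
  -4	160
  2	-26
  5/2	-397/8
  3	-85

L_0(4) = (2)·(3/2)·(1)/[(-6)·(-13/2)·(-7)] = -1/91
L_1(4) = (8)·(3/2)·(1)/[(6)·(-1/2)·(-1)] = 4
L_2(4) = (8)·(2)·(1)/[(13/2)·(1/2)·(-1/2)] = -128/13
L_3(4) = (8)·(2)·(3/2)/[(7)·(1)·(1/2)] = 48/7
Sum: 160·(-1/91) + (-26)·(4) + (-397/8)·(-128/13) + (-85)·(48/7) = -200

-200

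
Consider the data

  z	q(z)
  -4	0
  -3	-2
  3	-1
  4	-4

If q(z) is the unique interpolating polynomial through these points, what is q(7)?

-209/7

Using Newton's divided-difference form:
q[-4,-3] = (-2 - 0) / (-3 - (-4)) = -2
q[-3,3] = (-1 - (-2)) / (3 - (-3)) = 1/6
q[3,4] = (-4 - (-1)) / (4 - 3) = -3
q[-4,-3,3] = (1/6 - (-2)) / (3 - (-4)) = 13/42
q[-3,3,4] = (-3 - 1/6) / (4 - (-3)) = -19/42
q[-4,-3,3,4] = (-19/42 - 13/42) / (4 - (-4)) = -2/21
q(7) = 0 + (-2)·(11) + (13/42)·(11)·(10) + (-2/21)·(11)·(10)·(4) = -209/7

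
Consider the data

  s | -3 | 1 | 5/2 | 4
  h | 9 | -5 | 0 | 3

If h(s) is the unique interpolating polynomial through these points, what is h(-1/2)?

-2193/308

Evaluate each Lagrange basis at s = -1/2:
L_0(-1/2) = (-3/2)·(-3)·(-9/2)/[(-4)·(-11/2)·(-7)] = 81/616
L_1(-1/2) = (5/2)·(-3)·(-9/2)/[(4)·(-3/2)·(-3)] = 15/8
L_2(-1/2) = (5/2)·(-3/2)·(-9/2)/[(11/2)·(3/2)·(-3/2)] = -15/11
L_3(-1/2) = (5/2)·(-3/2)·(-3)/[(7)·(3)·(3/2)] = 5/14
Sum: 9·(81/616) + (-5)·(15/8) + 0 + 3·(5/14) = -2193/308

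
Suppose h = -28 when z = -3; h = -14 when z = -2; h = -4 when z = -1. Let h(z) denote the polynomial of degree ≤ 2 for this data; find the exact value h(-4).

Evaluate each Lagrange basis at z = -4:
L_0(-4) = (-2)·(-3)/[(-1)·(-2)] = 3
L_1(-4) = (-1)·(-3)/[(1)·(-1)] = -3
L_2(-4) = (-1)·(-2)/[(2)·(1)] = 1
Sum: (-28)·(3) + (-14)·(-3) + (-4)·(1) = -46

-46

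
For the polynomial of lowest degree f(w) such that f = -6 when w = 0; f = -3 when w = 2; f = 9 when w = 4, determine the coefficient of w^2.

L_0(w) = (w - 2)(w - 4) / [8] = (1/8)w^2 - (3/4)w + 1
L_1(w) = w(w - 4) / [-4] = -(1/4)w^2 + w
L_2(w) = w(w - 2) / [8] = (1/8)w^2 - (1/4)w
f(w) = (-6)·L_0 + (-3)·L_1 + 9·L_2
Only the coefficient of w^2 is needed; take it from each L_i and combine:
(-6)·(1/8) + (-3)·(-1/4) + 9·(1/8) = 9/8

9/8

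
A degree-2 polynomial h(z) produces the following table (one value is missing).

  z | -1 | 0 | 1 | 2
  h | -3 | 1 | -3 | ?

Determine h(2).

The 3 known values determine h uniquely (degree ≤ 2).
Evaluate each Lagrange basis at z = 2:
L_0(2) = (2)·(1)/[(-1)·(-2)] = 1
L_1(2) = (3)·(1)/[(1)·(-1)] = -3
L_2(2) = (3)·(2)/[(2)·(1)] = 3
Sum: (-3)·(1) + 1·(-3) + (-3)·(3) = -15

-15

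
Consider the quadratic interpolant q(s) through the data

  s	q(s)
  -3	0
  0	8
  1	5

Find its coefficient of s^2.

-17/12

L_0(s) = s(s - 1) / [12] = (1/12)s^2 - (1/12)s
L_1(s) = (s + 3)(s - 1) / [-3] = -(1/3)s^2 - (2/3)s + 1
L_2(s) = (s + 3)s / [4] = (1/4)s^2 + (3/4)s
q(s) = 0·L_0 + 8·L_1 + 5·L_2
Only the coefficient of s^2 is needed; take it from each L_i and combine:
0·(1/12) + 8·(-1/3) + 5·(1/4) = -17/12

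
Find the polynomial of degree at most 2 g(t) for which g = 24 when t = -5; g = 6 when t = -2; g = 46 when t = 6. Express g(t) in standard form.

L_0(t) = (t + 2)(t - 6) / [33] = (1/33)t^2 - (4/33)t - 4/11
L_1(t) = (t + 5)(t - 6) / [-24] = -(1/24)t^2 + (1/24)t + 5/4
L_2(t) = (t + 5)(t + 2) / [88] = (1/88)t^2 + (7/88)t + 5/44
g(t) = 24·L_0 + 6·L_1 + 46·L_2
  24·L_0(t) = (8/11)t^2 - (32/11)t - 96/11
  6·L_1(t) = -(1/4)t^2 + (1/4)t + 15/2
  46·L_2(t) = (23/44)t^2 + (161/44)t + 115/22
Adding term by term: t^2 + t + 4

g(t) = t^2 + t + 4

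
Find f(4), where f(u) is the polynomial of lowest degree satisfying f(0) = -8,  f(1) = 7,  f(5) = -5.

L_0(4) = (3)·(-1)/[(-1)·(-5)] = -3/5
L_1(4) = (4)·(-1)/[(1)·(-4)] = 1
L_2(4) = (4)·(3)/[(5)·(4)] = 3/5
Sum: (-8)·(-3/5) + 7·(1) + (-5)·(3/5) = 44/5

44/5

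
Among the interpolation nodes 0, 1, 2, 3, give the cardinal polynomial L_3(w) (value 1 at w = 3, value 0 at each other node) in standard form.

L_3(w) = (1/6)w^3 - (1/2)w^2 + (1/3)w

L_3(w) = w(w - 1)(w - 2) / [(3)·(2)·(1)]
       = (w^3 - 3w^2 + 2w) / (6)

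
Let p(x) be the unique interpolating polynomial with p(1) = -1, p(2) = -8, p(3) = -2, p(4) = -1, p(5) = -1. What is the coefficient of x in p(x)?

-316/3

L_0(x) = (x - 2)(x - 3)(x - 4)(x - 5) / [24] = (1/24)x^4 - (7/12)x^3 + (71/24)x^2 - (77/12)x + 5
L_1(x) = (x - 1)(x - 3)(x - 4)(x - 5) / [-6] = -(1/6)x^4 + (13/6)x^3 - (59/6)x^2 + (107/6)x - 10
L_2(x) = (x - 1)(x - 2)(x - 4)(x - 5) / [4] = (1/4)x^4 - 3x^3 + (49/4)x^2 - (39/2)x + 10
L_3(x) = (x - 1)(x - 2)(x - 3)(x - 5) / [-6] = -(1/6)x^4 + (11/6)x^3 - (41/6)x^2 + (61/6)x - 5
L_4(x) = (x - 1)(x - 2)(x - 3)(x - 4) / [24] = (1/24)x^4 - (5/12)x^3 + (35/24)x^2 - (25/12)x + 1
p(x) = (-1)·L_0 + (-8)·L_1 + (-2)·L_2 + (-1)·L_3 + (-1)·L_4
Only the coefficient of x is needed; take it from each L_i and combine:
(-1)·(-77/12) + (-8)·(107/6) + (-2)·(-39/2) + (-1)·(61/6) + (-1)·(-25/12) = -316/3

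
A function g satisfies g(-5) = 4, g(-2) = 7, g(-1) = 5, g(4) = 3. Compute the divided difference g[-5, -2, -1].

g[-5,-2] = (7 - 4) / (-2 - (-5)) = 1
g[-2,-1] = (5 - 7) / (-1 - (-2)) = -2
g[-5,-2,-1] = (-2 - 1) / (-1 - (-5)) = -3/4

-3/4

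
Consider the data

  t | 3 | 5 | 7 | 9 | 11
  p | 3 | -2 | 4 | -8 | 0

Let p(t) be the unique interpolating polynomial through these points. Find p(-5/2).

2245689/2048

Evaluate each Lagrange basis at t = -5/2:
L_0(-5/2) = (-15/2)·(-19/2)·(-23/2)·(-27/2)/[(-2)·(-4)·(-6)·(-8)] = 58995/2048
L_1(-5/2) = (-11/2)·(-19/2)·(-23/2)·(-27/2)/[(2)·(-2)·(-4)·(-6)] = -43263/512
L_2(-5/2) = (-11/2)·(-15/2)·(-23/2)·(-27/2)/[(4)·(2)·(-2)·(-4)] = 102465/1024
L_3(-5/2) = (-11/2)·(-15/2)·(-19/2)·(-27/2)/[(6)·(4)·(2)·(-2)] = -28215/512
L_4(-5/2) = (-11/2)·(-15/2)·(-19/2)·(-23/2)/[(8)·(6)·(4)·(2)] = 24035/2048
Sum: 3·(58995/2048) + (-2)·(-43263/512) + 4·(102465/1024) + (-8)·(-28215/512) + 0 = 2245689/2048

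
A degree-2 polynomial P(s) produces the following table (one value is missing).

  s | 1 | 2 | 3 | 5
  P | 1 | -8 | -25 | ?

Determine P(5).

-83

The 3 known values determine P uniquely (degree ≤ 2).
Evaluate each Lagrange basis at s = 5:
L_0(5) = (3)·(2)/[(-1)·(-2)] = 3
L_1(5) = (4)·(2)/[(1)·(-1)] = -8
L_2(5) = (4)·(3)/[(2)·(1)] = 6
Sum: 1·(3) + (-8)·(-8) + (-25)·(6) = -83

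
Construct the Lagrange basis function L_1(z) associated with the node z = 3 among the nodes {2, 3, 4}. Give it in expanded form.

L_1(z) = (z - 2)(z - 4) / [(1)·(-1)]
       = (z^2 - 6z + 8) / (-1)

L_1(z) = -z^2 + 6z - 8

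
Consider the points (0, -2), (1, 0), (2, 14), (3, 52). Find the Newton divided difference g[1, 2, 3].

g[1,2] = (14 - 0) / (2 - 1) = 14
g[2,3] = (52 - 14) / (3 - 2) = 38
g[1,2,3] = (38 - 14) / (3 - 1) = 12

12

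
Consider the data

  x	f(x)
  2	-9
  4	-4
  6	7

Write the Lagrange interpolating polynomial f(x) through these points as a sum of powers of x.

f(x) = (3/4)x^2 - 2x - 8

L_0(x) = (x - 4)(x - 6) / [8] = (1/8)x^2 - (5/4)x + 3
L_1(x) = (x - 2)(x - 6) / [-4] = -(1/4)x^2 + 2x - 3
L_2(x) = (x - 2)(x - 4) / [8] = (1/8)x^2 - (3/4)x + 1
f(x) = (-9)·L_0 + (-4)·L_1 + 7·L_2
  (-9)·L_0(x) = -(9/8)x^2 + (45/4)x - 27
  (-4)·L_1(x) = x^2 - 8x + 12
  7·L_2(x) = (7/8)x^2 - (21/4)x + 7
Adding term by term: (3/4)x^2 - 2x - 8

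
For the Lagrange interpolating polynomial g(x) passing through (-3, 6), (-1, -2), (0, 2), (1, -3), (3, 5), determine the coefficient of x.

-13/24

L_0(x) = (x + 1)x(x - 1)(x - 3) / [144] = (1/144)x^4 - (1/48)x^3 - (1/144)x^2 + (1/48)x
L_1(x) = (x + 3)x(x - 1)(x - 3) / [-16] = -(1/16)x^4 + (1/16)x^3 + (9/16)x^2 - (9/16)x
L_2(x) = (x + 3)(x + 1)(x - 1)(x - 3) / [9] = (1/9)x^4 - (10/9)x^2 + 1
L_3(x) = (x + 3)(x + 1)x(x - 3) / [-16] = -(1/16)x^4 - (1/16)x^3 + (9/16)x^2 + (9/16)x
L_4(x) = (x + 3)(x + 1)x(x - 1) / [144] = (1/144)x^4 + (1/48)x^3 - (1/144)x^2 - (1/48)x
g(x) = 6·L_0 + (-2)·L_1 + 2·L_2 + (-3)·L_3 + 5·L_4
Only the coefficient of x is needed; take it from each L_i and combine:
6·(1/48) + (-2)·(-9/16) + 2·(0) + (-3)·(9/16) + 5·(-1/48) = -13/24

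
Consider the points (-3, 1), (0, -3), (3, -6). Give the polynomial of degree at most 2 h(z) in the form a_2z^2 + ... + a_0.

Newton's divided differences:
h[-3,0] = (-3 - 1) / (0 - (-3)) = -4/3
h[0,3] = (-6 - (-3)) / (3 - 0) = -1
h[-3,0,3] = (-1 - (-4/3)) / (3 - (-3)) = 1/18
h(z) = 1 + (-4/3)·(z + 3) + (1/18)·(z + 3)z
Expanding: h(z) = (1/18)z^2 - (7/6)z - 3

h(z) = (1/18)z^2 - (7/6)z - 3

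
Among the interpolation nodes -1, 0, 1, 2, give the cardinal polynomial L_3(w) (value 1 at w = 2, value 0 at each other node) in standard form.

L_3(w) = (1/6)w^3 - (1/6)w

L_3(w) = (w + 1)w(w - 1) / [(3)·(2)·(1)]
       = (w^3 - w) / (6)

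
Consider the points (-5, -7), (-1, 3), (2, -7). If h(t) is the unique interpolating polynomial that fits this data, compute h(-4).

Using Newton's divided-difference form:
h[-5,-1] = (3 - (-7)) / (-1 - (-5)) = 5/2
h[-1,2] = (-7 - 3) / (2 - (-1)) = -10/3
h[-5,-1,2] = (-10/3 - 5/2) / (2 - (-5)) = -5/6
h(-4) = -7 + (5/2)·(1) + (-5/6)·(1)·(-3) = -2

-2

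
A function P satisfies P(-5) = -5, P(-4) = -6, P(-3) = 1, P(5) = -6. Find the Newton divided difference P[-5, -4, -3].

4

P[-5,-4] = (-6 - (-5)) / (-4 - (-5)) = -1
P[-4,-3] = (1 - (-6)) / (-3 - (-4)) = 7
P[-5,-4,-3] = (7 - (-1)) / (-3 - (-5)) = 4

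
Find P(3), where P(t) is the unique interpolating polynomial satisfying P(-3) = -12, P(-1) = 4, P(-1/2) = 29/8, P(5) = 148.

36

Using Newton's divided-difference form:
P[-3,-1] = (4 - (-12)) / (-1 - (-3)) = 8
P[-1,-1/2] = (29/8 - 4) / (-1/2 - (-1)) = -3/4
P[-1/2,5] = (148 - 29/8) / (5 - (-1/2)) = 105/4
P[-3,-1,-1/2] = (-3/4 - 8) / (-1/2 - (-3)) = -7/2
P[-1,-1/2,5] = (105/4 - (-3/4)) / (5 - (-1)) = 9/2
P[-3,-1,-1/2,5] = (9/2 - (-7/2)) / (5 - (-3)) = 1
P(3) = -12 + 8·(6) + (-7/2)·(6)·(4) + 1·(6)·(4)·(7/2) = 36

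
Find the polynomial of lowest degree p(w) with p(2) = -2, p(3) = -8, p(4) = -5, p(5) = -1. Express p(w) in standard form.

p(w) = -(4/3)w^3 + (33/2)w^2 - (379/6)w + 69

Newton's divided differences:
p[2,3] = (-8 - (-2)) / (3 - 2) = -6
p[3,4] = (-5 - (-8)) / (4 - 3) = 3
p[4,5] = (-1 - (-5)) / (5 - 4) = 4
p[2,3,4] = (3 - (-6)) / (4 - 2) = 9/2
p[3,4,5] = (4 - 3) / (5 - 3) = 1/2
p[2,3,4,5] = (1/2 - 9/2) / (5 - 2) = -4/3
p(w) = -2 + (-6)·(w - 2) + (9/2)·(w - 2)(w - 3) + (-4/3)·(w - 2)(w - 3)(w - 4)
Expanding: p(w) = -(4/3)w^3 + (33/2)w^2 - (379/6)w + 69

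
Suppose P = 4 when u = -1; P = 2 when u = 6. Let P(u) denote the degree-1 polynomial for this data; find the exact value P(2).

22/7

L_0(2) = (-4)/[(-7)] = 4/7
L_1(2) = (3)/[(7)] = 3/7
Sum: 4·(4/7) + 2·(3/7) = 22/7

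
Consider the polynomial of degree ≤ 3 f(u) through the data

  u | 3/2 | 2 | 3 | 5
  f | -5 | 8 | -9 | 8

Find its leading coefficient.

Build the Lagrange basis polynomials:
L_0(u) = (u - 2)(u - 3)(u - 5) / [-21/8] = -(8/21)u^3 + (80/21)u^2 - (248/21)u + 80/7
L_1(u) = (u - 3/2)(u - 3)(u - 5) / [3/2] = (2/3)u^3 - (19/3)u^2 + 18u - 15
L_2(u) = (u - 3/2)(u - 2)(u - 5) / [-3] = -(1/3)u^3 + (17/6)u^2 - (41/6)u + 5
L_3(u) = (u - 3/2)(u - 2)(u - 3) / [21] = (1/21)u^3 - (13/42)u^2 + (9/14)u - 3/7
f(u) = (-5)·L_0 + 8·L_1 + (-9)·L_2 + 8·L_3
Only the coefficient of u^3 is needed; take it from each L_i and combine:
(-5)·(-8/21) + 8·(2/3) + (-9)·(-1/3) + 8·(1/21) = 223/21

223/21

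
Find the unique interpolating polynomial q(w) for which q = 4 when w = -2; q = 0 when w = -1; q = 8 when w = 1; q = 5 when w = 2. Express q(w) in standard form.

q(w) = -(5/4)w^3 + (1/6)w^2 + (21/4)w + 23/6

Build the Lagrange basis polynomials:
L_0(w) = (w + 1)(w - 1)(w - 2) / [-12] = -(1/12)w^3 + (1/6)w^2 + (1/12)w - 1/6
L_1(w) = (w + 2)(w - 1)(w - 2) / [6] = (1/6)w^3 - (1/6)w^2 - (2/3)w + 2/3
L_2(w) = (w + 2)(w + 1)(w - 2) / [-6] = -(1/6)w^3 - (1/6)w^2 + (2/3)w + 2/3
L_3(w) = (w + 2)(w + 1)(w - 1) / [12] = (1/12)w^3 + (1/6)w^2 - (1/12)w - 1/6
q(w) = 4·L_0 + 0·L_1 + 8·L_2 + 5·L_3
  4·L_0(w) = -(1/3)w^3 + (2/3)w^2 + (1/3)w - 2/3
  0·L_1(w) = 0
  8·L_2(w) = -(4/3)w^3 - (4/3)w^2 + (16/3)w + 16/3
  5·L_3(w) = (5/12)w^3 + (5/6)w^2 - (5/12)w - 5/6
Adding term by term: -(5/4)w^3 + (1/6)w^2 + (21/4)w + 23/6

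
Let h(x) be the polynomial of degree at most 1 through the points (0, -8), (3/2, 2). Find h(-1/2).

-34/3

L_0(-1/2) = (-2)/[(-3/2)] = 4/3
L_1(-1/2) = (-1/2)/[(3/2)] = -1/3
Sum: (-8)·(4/3) + 2·(-1/3) = -34/3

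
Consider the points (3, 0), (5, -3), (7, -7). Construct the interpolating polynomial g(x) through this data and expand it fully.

g(x) = -(1/8)x^2 - (1/2)x + 21/8

Build the Lagrange basis polynomials:
L_0(x) = (x - 5)(x - 7) / [8] = (1/8)x^2 - (3/2)x + 35/8
L_1(x) = (x - 3)(x - 7) / [-4] = -(1/4)x^2 + (5/2)x - 21/4
L_2(x) = (x - 3)(x - 5) / [8] = (1/8)x^2 - x + 15/8
g(x) = 0·L_0 + (-3)·L_1 + (-7)·L_2
  0·L_0(x) = 0
  (-3)·L_1(x) = (3/4)x^2 - (15/2)x + 63/4
  (-7)·L_2(x) = -(7/8)x^2 + 7x - 105/8
Adding term by term: -(1/8)x^2 - (1/2)x + 21/8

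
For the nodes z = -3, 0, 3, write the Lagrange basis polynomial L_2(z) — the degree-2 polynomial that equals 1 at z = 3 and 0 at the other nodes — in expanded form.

L_2(z) = (1/18)z^2 + (1/6)z

L_2(z) = (z + 3)z / [(6)·(3)]
       = (z^2 + 3z) / (18)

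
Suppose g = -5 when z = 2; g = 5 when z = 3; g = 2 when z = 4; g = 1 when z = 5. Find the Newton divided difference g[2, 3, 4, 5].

g[2,3] = (5 - (-5)) / (3 - 2) = 10
g[3,4] = (2 - 5) / (4 - 3) = -3
g[4,5] = (1 - 2) / (5 - 4) = -1
g[2,3,4] = (-3 - 10) / (4 - 2) = -13/2
g[3,4,5] = (-1 - (-3)) / (5 - 3) = 1
g[2,3,4,5] = (1 - (-13/2)) / (5 - 2) = 5/2

5/2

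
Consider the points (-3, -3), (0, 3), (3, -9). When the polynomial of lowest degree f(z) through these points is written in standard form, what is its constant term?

3

Build the Lagrange basis polynomials:
L_0(z) = z(z - 3) / [18] = (1/18)z^2 - (1/6)z
L_1(z) = (z + 3)(z - 3) / [-9] = -(1/9)z^2 + 1
L_2(z) = (z + 3)z / [18] = (1/18)z^2 + (1/6)z
f(z) = (-3)·L_0 + 3·L_1 + (-9)·L_2
Only the constant term is needed; take it from each L_i and combine:
(-3)·(0) + 3·(1) + (-9)·(0) = 3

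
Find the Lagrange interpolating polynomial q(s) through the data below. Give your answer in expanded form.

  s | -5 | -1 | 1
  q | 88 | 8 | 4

Build the Lagrange basis polynomials:
L_0(s) = (s + 1)(s - 1) / [24] = (1/24)s^2 - 1/24
L_1(s) = (s + 5)(s - 1) / [-8] = -(1/8)s^2 - (1/2)s + 5/8
L_2(s) = (s + 5)(s + 1) / [12] = (1/12)s^2 + (1/2)s + 5/12
q(s) = 88·L_0 + 8·L_1 + 4·L_2
  88·L_0(s) = (11/3)s^2 - 11/3
  8·L_1(s) = -s^2 - 4s + 5
  4·L_2(s) = (1/3)s^2 + 2s + 5/3
Adding term by term: 3s^2 - 2s + 3

q(s) = 3s^2 - 2s + 3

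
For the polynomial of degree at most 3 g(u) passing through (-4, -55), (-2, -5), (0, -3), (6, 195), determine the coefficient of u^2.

0

L_0(u) = (u + 2)u(u - 6) / [-80] = -(1/80)u^3 + (1/20)u^2 + (3/20)u
L_1(u) = (u + 4)u(u - 6) / [32] = (1/32)u^3 - (1/16)u^2 - (3/4)u
L_2(u) = (u + 4)(u + 2)(u - 6) / [-48] = -(1/48)u^3 + (7/12)u + 1
L_3(u) = (u + 4)(u + 2)u / [480] = (1/480)u^3 + (1/80)u^2 + (1/60)u
g(u) = (-55)·L_0 + (-5)·L_1 + (-3)·L_2 + 195·L_3
Only the coefficient of u^2 is needed; take it from each L_i and combine:
(-55)·(1/20) + (-5)·(-1/16) + (-3)·(0) + 195·(1/80) = 0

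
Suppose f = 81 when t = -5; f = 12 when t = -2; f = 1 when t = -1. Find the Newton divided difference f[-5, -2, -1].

f[-5,-2] = (12 - 81) / (-2 - (-5)) = -23
f[-2,-1] = (1 - 12) / (-1 - (-2)) = -11
f[-5,-2,-1] = (-11 - (-23)) / (-1 - (-5)) = 3

3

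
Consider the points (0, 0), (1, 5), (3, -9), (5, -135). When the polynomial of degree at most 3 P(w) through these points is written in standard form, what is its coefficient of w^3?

Build the Lagrange basis polynomials:
L_0(w) = (w - 1)(w - 3)(w - 5) / [-15] = -(1/15)w^3 + (3/5)w^2 - (23/15)w + 1
L_1(w) = w(w - 3)(w - 5) / [8] = (1/8)w^3 - w^2 + (15/8)w
L_2(w) = w(w - 1)(w - 5) / [-12] = -(1/12)w^3 + (1/2)w^2 - (5/12)w
L_3(w) = w(w - 1)(w - 3) / [40] = (1/40)w^3 - (1/10)w^2 + (3/40)w
P(w) = 0·L_0 + 5·L_1 + (-9)·L_2 + (-135)·L_3
Only the coefficient of w^3 is needed; take it from each L_i and combine:
0·(-1/15) + 5·(1/8) + (-9)·(-1/12) + (-135)·(1/40) = -2

-2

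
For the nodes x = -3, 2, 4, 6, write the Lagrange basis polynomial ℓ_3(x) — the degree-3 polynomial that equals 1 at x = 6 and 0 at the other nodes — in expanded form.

ℓ_3(x) = (1/72)x^3 - (1/24)x^2 - (5/36)x + 1/3

ℓ_3(x) = (x + 3)(x - 2)(x - 4) / [(9)·(4)·(2)]
       = (x^3 - 3x^2 - 10x + 24) / (72)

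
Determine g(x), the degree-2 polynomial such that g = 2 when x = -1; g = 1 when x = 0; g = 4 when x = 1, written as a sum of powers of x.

g(x) = 2x^2 + x + 1

Newton's divided differences:
g[-1,0] = (1 - 2) / (0 - (-1)) = -1
g[0,1] = (4 - 1) / (1 - 0) = 3
g[-1,0,1] = (3 - (-1)) / (1 - (-1)) = 2
g(x) = 2 + (-1)·(x + 1) + 2·(x + 1)x
Expanding: g(x) = 2x^2 + x + 1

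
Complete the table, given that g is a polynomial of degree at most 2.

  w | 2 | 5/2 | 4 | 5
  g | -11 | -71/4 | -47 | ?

The 3 known values determine g uniquely (degree ≤ 2).
Evaluate each Lagrange basis at w = 5:
L_0(5) = (5/2)·(1)/[(-1/2)·(-2)] = 5/2
L_1(5) = (3)·(1)/[(1/2)·(-3/2)] = -4
L_2(5) = (3)·(5/2)/[(2)·(3/2)] = 5/2
Sum: (-11)·(5/2) + (-71/4)·(-4) + (-47)·(5/2) = -74

-74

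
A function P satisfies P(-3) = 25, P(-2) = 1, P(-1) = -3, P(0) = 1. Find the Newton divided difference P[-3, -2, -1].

10

P[-3,-2] = (1 - 25) / (-2 - (-3)) = -24
P[-2,-1] = (-3 - 1) / (-1 - (-2)) = -4
P[-3,-2,-1] = (-4 - (-24)) / (-1 - (-3)) = 10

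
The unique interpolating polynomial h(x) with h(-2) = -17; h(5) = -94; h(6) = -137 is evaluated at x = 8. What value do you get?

Evaluate each Lagrange basis at x = 8:
L_0(8) = (3)·(2)/[(-7)·(-8)] = 3/28
L_1(8) = (10)·(2)/[(7)·(-1)] = -20/7
L_2(8) = (10)·(3)/[(8)·(1)] = 15/4
Sum: (-17)·(3/28) + (-94)·(-20/7) + (-137)·(15/4) = -247

-247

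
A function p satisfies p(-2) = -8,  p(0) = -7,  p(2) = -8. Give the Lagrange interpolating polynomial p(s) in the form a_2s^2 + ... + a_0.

p(s) = -(1/4)s^2 - 7

Build the Lagrange basis polynomials:
L_0(s) = s(s - 2) / [8] = (1/8)s^2 - (1/4)s
L_1(s) = (s + 2)(s - 2) / [-4] = -(1/4)s^2 + 1
L_2(s) = (s + 2)s / [8] = (1/8)s^2 + (1/4)s
p(s) = (-8)·L_0 + (-7)·L_1 + (-8)·L_2
  (-8)·L_0(s) = -s^2 + 2s
  (-7)·L_1(s) = (7/4)s^2 - 7
  (-8)·L_2(s) = -s^2 - 2s
Adding term by term: -(1/4)s^2 - 7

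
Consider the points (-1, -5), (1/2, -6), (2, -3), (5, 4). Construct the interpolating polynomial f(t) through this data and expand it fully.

Newton's divided differences:
f[-1,1/2] = (-6 - (-5)) / (1/2 - (-1)) = -2/3
f[1/2,2] = (-3 - (-6)) / (2 - 1/2) = 2
f[2,5] = (4 - (-3)) / (5 - 2) = 7/3
f[-1,1/2,2] = (2 - (-2/3)) / (2 - (-1)) = 8/9
f[1/2,2,5] = (7/3 - 2) / (5 - 1/2) = 2/27
f[-1,1/2,2,5] = (2/27 - 8/9) / (5 - (-1)) = -11/81
f(t) = -5 + (-2/3)·(t + 1) + (8/9)·(t + 1)(t - 1/2) + (-11/81)·(t + 1)(t - 1/2)(t - 2)
Expanding: f(t) = -(11/81)t^3 + (59/54)t^2 - (1/54)t - 506/81

f(t) = -(11/81)t^3 + (59/54)t^2 - (1/54)t - 506/81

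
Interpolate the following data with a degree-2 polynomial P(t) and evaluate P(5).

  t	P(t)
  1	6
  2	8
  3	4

L_0(5) = (3)·(2)/[(-1)·(-2)] = 3
L_1(5) = (4)·(2)/[(1)·(-1)] = -8
L_2(5) = (4)·(3)/[(2)·(1)] = 6
Sum: 6·(3) + 8·(-8) + 4·(6) = -22

-22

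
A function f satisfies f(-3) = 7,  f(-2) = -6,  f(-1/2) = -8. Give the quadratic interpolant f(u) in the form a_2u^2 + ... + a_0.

L_0(u) = (u + 2)(u + 1/2) / [5/2] = (2/5)u^2 + u + 2/5
L_1(u) = (u + 3)(u + 1/2) / [-3/2] = -(2/3)u^2 - (7/3)u - 1
L_2(u) = (u + 3)(u + 2) / [15/4] = (4/15)u^2 + (4/3)u + 8/5
f(u) = 7·L_0 + (-6)·L_1 + (-8)·L_2
  7·L_0(u) = (14/5)u^2 + 7u + 14/5
  (-6)·L_1(u) = 4u^2 + 14u + 6
  (-8)·L_2(u) = -(32/15)u^2 - (32/3)u - 64/5
Adding term by term: (14/3)u^2 + (31/3)u - 4

f(u) = (14/3)u^2 + (31/3)u - 4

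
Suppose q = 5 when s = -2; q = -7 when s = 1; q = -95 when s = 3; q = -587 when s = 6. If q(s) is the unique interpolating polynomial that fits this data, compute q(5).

Evaluate each Lagrange basis at s = 5:
L_0(5) = (4)·(2)·(-1)/[(-3)·(-5)·(-8)] = 1/15
L_1(5) = (7)·(2)·(-1)/[(3)·(-2)·(-5)] = -7/15
L_2(5) = (7)·(4)·(-1)/[(5)·(2)·(-3)] = 14/15
L_3(5) = (7)·(4)·(2)/[(8)·(5)·(3)] = 7/15
Sum: 5·(1/15) + (-7)·(-7/15) + (-95)·(14/15) + (-587)·(7/15) = -359

-359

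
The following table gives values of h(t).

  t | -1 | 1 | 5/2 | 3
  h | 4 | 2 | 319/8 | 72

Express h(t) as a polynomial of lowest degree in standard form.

h(t) = 3t^3 - 4t + 3

L_0(t) = (t - 1)(t - 5/2)(t - 3) / [-28] = -(1/28)t^3 + (13/56)t^2 - (13/28)t + 15/56
L_1(t) = (t + 1)(t - 5/2)(t - 3) / [6] = (1/6)t^3 - (3/4)t^2 + (1/3)t + 5/4
L_2(t) = (t + 1)(t - 1)(t - 3) / [-21/8] = -(8/21)t^3 + (8/7)t^2 + (8/21)t - 8/7
L_3(t) = (t + 1)(t - 1)(t - 5/2) / [4] = (1/4)t^3 - (5/8)t^2 - (1/4)t + 5/8
h(t) = 4·L_0 + 2·L_1 + (319/8)·L_2 + 72·L_3
  4·L_0(t) = -(1/7)t^3 + (13/14)t^2 - (13/7)t + 15/14
  2·L_1(t) = (1/3)t^3 - (3/2)t^2 + (2/3)t + 5/2
  (319/8)·L_2(t) = -(319/21)t^3 + (319/7)t^2 + (319/21)t - 319/7
  72·L_3(t) = 18t^3 - 45t^2 - 18t + 45
Adding term by term: 3t^3 - 4t + 3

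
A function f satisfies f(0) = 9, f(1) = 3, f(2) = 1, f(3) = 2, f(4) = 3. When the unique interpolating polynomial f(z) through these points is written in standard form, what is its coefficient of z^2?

19/12

L_0(z) = (z - 1)(z - 2)(z - 3)(z - 4) / [24] = (1/24)z^4 - (5/12)z^3 + (35/24)z^2 - (25/12)z + 1
L_1(z) = z(z - 2)(z - 3)(z - 4) / [-6] = -(1/6)z^4 + (3/2)z^3 - (13/3)z^2 + 4z
L_2(z) = z(z - 1)(z - 3)(z - 4) / [4] = (1/4)z^4 - 2z^3 + (19/4)z^2 - 3z
L_3(z) = z(z - 1)(z - 2)(z - 4) / [-6] = -(1/6)z^4 + (7/6)z^3 - (7/3)z^2 + (4/3)z
L_4(z) = z(z - 1)(z - 2)(z - 3) / [24] = (1/24)z^4 - (1/4)z^3 + (11/24)z^2 - (1/4)z
f(z) = 9·L_0 + 3·L_1 + 1·L_2 + 2·L_3 + 3·L_4
Only the coefficient of z^2 is needed; take it from each L_i and combine:
9·(35/24) + 3·(-13/3) + 1·(19/4) + 2·(-7/3) + 3·(11/24) = 19/12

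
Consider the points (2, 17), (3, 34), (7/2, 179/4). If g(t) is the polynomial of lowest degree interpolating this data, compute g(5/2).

99/4

L_0(5/2) = (-1/2)·(-1)/[(-1)·(-3/2)] = 1/3
L_1(5/2) = (1/2)·(-1)/[(1)·(-1/2)] = 1
L_2(5/2) = (1/2)·(-1/2)/[(3/2)·(1/2)] = -1/3
Sum: 17·(1/3) + 34·(1) + 179/4·(-1/3) = 99/4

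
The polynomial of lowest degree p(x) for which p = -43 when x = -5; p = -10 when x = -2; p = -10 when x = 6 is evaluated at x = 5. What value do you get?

Using Newton's divided-difference form:
p[-5,-2] = (-10 - (-43)) / (-2 - (-5)) = 11
p[-2,6] = (-10 - (-10)) / (6 - (-2)) = 0
p[-5,-2,6] = (0 - 11) / (6 - (-5)) = -1
p(5) = -43 + 11·(10) + (-1)·(10)·(7) = -3

-3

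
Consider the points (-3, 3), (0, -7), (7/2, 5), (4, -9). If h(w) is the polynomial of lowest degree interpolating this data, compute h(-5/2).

-19/2

Using Newton's divided-difference form:
h[-3,0] = (-7 - 3) / (0 - (-3)) = -10/3
h[0,7/2] = (5 - (-7)) / (7/2 - 0) = 24/7
h[7/2,4] = (-9 - 5) / (4 - 7/2) = -28
h[-3,0,7/2] = (24/7 - (-10/3)) / (7/2 - (-3)) = 284/273
h[0,7/2,4] = (-28 - 24/7) / (4 - 0) = -55/7
h[-3,0,7/2,4] = (-55/7 - 284/273) / (4 - (-3)) = -347/273
h(-5/2) = 3 + (-10/3)·(1/2) + (284/273)·(1/2)·(-5/2) + (-347/273)·(1/2)·(-5/2)·(-6) = -19/2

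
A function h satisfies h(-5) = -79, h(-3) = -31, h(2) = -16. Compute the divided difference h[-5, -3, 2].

-3

h[-5,-3] = (-31 - (-79)) / (-3 - (-5)) = 24
h[-3,2] = (-16 - (-31)) / (2 - (-3)) = 3
h[-5,-3,2] = (3 - 24) / (2 - (-5)) = -3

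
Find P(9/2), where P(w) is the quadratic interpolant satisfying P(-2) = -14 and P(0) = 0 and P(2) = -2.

L_0(9/2) = (9/2)·(5/2)/[(-2)·(-4)] = 45/32
L_1(9/2) = (13/2)·(5/2)/[(2)·(-2)] = -65/16
L_2(9/2) = (13/2)·(9/2)/[(4)·(2)] = 117/32
Sum: (-14)·(45/32) + 0 + (-2)·(117/32) = -27

-27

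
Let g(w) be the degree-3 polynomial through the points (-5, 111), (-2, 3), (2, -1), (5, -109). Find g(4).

-51

Evaluate each Lagrange basis at w = 4:
L_0(4) = (6)·(2)·(-1)/[(-3)·(-7)·(-10)] = 2/35
L_1(4) = (9)·(2)·(-1)/[(3)·(-4)·(-7)] = -3/14
L_2(4) = (9)·(6)·(-1)/[(7)·(4)·(-3)] = 9/14
L_3(4) = (9)·(6)·(2)/[(10)·(7)·(3)] = 18/35
Sum: 111·(2/35) + 3·(-3/14) + (-1)·(9/14) + (-109)·(18/35) = -51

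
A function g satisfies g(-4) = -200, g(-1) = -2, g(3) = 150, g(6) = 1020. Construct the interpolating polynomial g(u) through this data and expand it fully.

g(u) = 4u^3 + 4u^2 + 2u

Build the Lagrange basis polynomials:
L_0(u) = (u + 1)(u - 3)(u - 6) / [-210] = -(1/210)u^3 + (4/105)u^2 - (3/70)u - 3/35
L_1(u) = (u + 4)(u - 3)(u - 6) / [84] = (1/84)u^3 - (5/84)u^2 - (3/14)u + 6/7
L_2(u) = (u + 4)(u + 1)(u - 6) / [-84] = -(1/84)u^3 + (1/84)u^2 + (13/42)u + 2/7
L_3(u) = (u + 4)(u + 1)(u - 3) / [210] = (1/210)u^3 + (1/105)u^2 - (11/210)u - 2/35
g(u) = (-200)·L_0 + (-2)·L_1 + 150·L_2 + 1020·L_3
  (-200)·L_0(u) = (20/21)u^3 - (160/21)u^2 + (60/7)u + 120/7
  (-2)·L_1(u) = -(1/42)u^3 + (5/42)u^2 + (3/7)u - 12/7
  150·L_2(u) = -(25/14)u^3 + (25/14)u^2 + (325/7)u + 300/7
  1020·L_3(u) = (34/7)u^3 + (68/7)u^2 - (374/7)u - 408/7
Adding term by term: 4u^3 + 4u^2 + 2u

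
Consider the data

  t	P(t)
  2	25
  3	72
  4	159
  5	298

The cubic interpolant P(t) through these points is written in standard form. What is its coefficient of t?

Build the Lagrange basis polynomials:
L_0(t) = (t - 3)(t - 4)(t - 5) / [-6] = -(1/6)t^3 + 2t^2 - (47/6)t + 10
L_1(t) = (t - 2)(t - 4)(t - 5) / [2] = (1/2)t^3 - (11/2)t^2 + 19t - 20
L_2(t) = (t - 2)(t - 3)(t - 5) / [-2] = -(1/2)t^3 + 5t^2 - (31/2)t + 15
L_3(t) = (t - 2)(t - 3)(t - 4) / [6] = (1/6)t^3 - (3/2)t^2 + (13/3)t - 4
P(t) = 25·L_0 + 72·L_1 + 159·L_2 + 298·L_3
Only the coefficient of t is needed; take it from each L_i and combine:
25·(-47/6) + 72·(19) + 159·(-31/2) + 298·(13/3) = -1

-1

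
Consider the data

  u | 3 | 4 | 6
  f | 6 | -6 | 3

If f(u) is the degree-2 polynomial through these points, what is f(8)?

Evaluate each Lagrange basis at u = 8:
L_0(8) = (4)·(2)/[(-1)·(-3)] = 8/3
L_1(8) = (5)·(2)/[(1)·(-2)] = -5
L_2(8) = (5)·(4)/[(3)·(2)] = 10/3
Sum: 6·(8/3) + (-6)·(-5) + 3·(10/3) = 56

56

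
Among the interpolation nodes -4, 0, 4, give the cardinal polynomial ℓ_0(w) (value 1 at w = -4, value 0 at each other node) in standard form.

ℓ_0(w) = (1/32)w^2 - (1/8)w

ℓ_0(w) = w(w - 4) / [(-4)·(-8)]
       = (w^2 - 4w) / (32)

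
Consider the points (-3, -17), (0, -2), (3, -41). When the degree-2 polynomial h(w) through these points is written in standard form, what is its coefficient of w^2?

L_0(w) = w(w - 3) / [18] = (1/18)w^2 - (1/6)w
L_1(w) = (w + 3)(w - 3) / [-9] = -(1/9)w^2 + 1
L_2(w) = (w + 3)w / [18] = (1/18)w^2 + (1/6)w
h(w) = (-17)·L_0 + (-2)·L_1 + (-41)·L_2
Only the coefficient of w^2 is needed; take it from each L_i and combine:
(-17)·(1/18) + (-2)·(-1/9) + (-41)·(1/18) = -3

-3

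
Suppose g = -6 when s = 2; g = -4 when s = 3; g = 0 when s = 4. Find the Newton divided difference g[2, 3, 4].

g[2,3] = (-4 - (-6)) / (3 - 2) = 2
g[3,4] = (0 - (-4)) / (4 - 3) = 4
g[2,3,4] = (4 - 2) / (4 - 2) = 1

1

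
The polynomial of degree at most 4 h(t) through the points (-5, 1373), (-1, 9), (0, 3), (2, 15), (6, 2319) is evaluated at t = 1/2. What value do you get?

Evaluate each Lagrange basis at t = 1/2:
L_0(1/2) = (3/2)·(1/2)·(-3/2)·(-11/2)/[(-4)·(-5)·(-7)·(-11)] = 9/2240
L_1(1/2) = (11/2)·(1/2)·(-3/2)·(-11/2)/[(4)·(-1)·(-3)·(-7)] = -121/448
L_2(1/2) = (11/2)·(3/2)·(-3/2)·(-11/2)/[(5)·(1)·(-2)·(-6)] = 363/320
L_3(1/2) = (11/2)·(3/2)·(1/2)·(-11/2)/[(7)·(3)·(2)·(-4)] = 121/896
L_4(1/2) = (11/2)·(3/2)·(1/2)·(-3/2)/[(11)·(7)·(6)·(4)] = -3/896
Sum: 1373·(9/2240) + 9·(-121/448) + 3·(363/320) + 15·(121/896) + 2319·(-3/896) = 3/4

3/4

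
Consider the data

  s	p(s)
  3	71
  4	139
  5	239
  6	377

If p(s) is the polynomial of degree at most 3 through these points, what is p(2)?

29

Using Newton's divided-difference form:
p[3,4] = (139 - 71) / (4 - 3) = 68
p[4,5] = (239 - 139) / (5 - 4) = 100
p[5,6] = (377 - 239) / (6 - 5) = 138
p[3,4,5] = (100 - 68) / (5 - 3) = 16
p[4,5,6] = (138 - 100) / (6 - 4) = 19
p[3,4,5,6] = (19 - 16) / (6 - 3) = 1
p(2) = 71 + 68·(-1) + 16·(-1)·(-2) + 1·(-1)·(-2)·(-3) = 29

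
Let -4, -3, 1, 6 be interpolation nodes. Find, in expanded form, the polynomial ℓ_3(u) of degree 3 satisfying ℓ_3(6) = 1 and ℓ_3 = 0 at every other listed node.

ℓ_3(u) = (1/450)u^3 + (1/75)u^2 + (1/90)u - 2/75

ℓ_3(u) = (u + 4)(u + 3)(u - 1) / [(10)·(9)·(5)]
       = (u^3 + 6u^2 + 5u - 12) / (450)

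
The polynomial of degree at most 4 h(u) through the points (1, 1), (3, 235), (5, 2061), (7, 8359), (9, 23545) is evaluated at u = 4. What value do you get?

805

Evaluate each Lagrange basis at u = 4:
L_0(4) = (1)·(-1)·(-3)·(-5)/[(-2)·(-4)·(-6)·(-8)] = -5/128
L_1(4) = (3)·(-1)·(-3)·(-5)/[(2)·(-2)·(-4)·(-6)] = 15/32
L_2(4) = (3)·(1)·(-3)·(-5)/[(4)·(2)·(-2)·(-4)] = 45/64
L_3(4) = (3)·(1)·(-1)·(-5)/[(6)·(4)·(2)·(-2)] = -5/32
L_4(4) = (3)·(1)·(-1)·(-3)/[(8)·(6)·(4)·(2)] = 3/128
Sum: 1·(-5/128) + 235·(15/32) + 2061·(45/64) + 8359·(-5/32) + 23545·(3/128) = 805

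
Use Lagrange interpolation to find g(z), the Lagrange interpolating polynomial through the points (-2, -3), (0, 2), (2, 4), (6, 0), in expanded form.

Build the Lagrange basis polynomials:
L_0(z) = z(z - 2)(z - 6) / [-64] = -(1/64)z^3 + (1/8)z^2 - (3/16)z
L_1(z) = (z + 2)(z - 2)(z - 6) / [24] = (1/24)z^3 - (1/4)z^2 - (1/6)z + 1
L_2(z) = (z + 2)z(z - 6) / [-32] = -(1/32)z^3 + (1/8)z^2 + (3/8)z
L_3(z) = (z + 2)z(z - 2) / [192] = (1/192)z^3 - (1/48)z
g(z) = (-3)·L_0 + 2·L_1 + 4·L_2 + 0·L_3
  (-3)·L_0(z) = (3/64)z^3 - (3/8)z^2 + (9/16)z
  2·L_1(z) = (1/12)z^3 - (1/2)z^2 - (1/3)z + 2
  4·L_2(z) = -(1/8)z^3 + (1/2)z^2 + (3/2)z
  0·L_3(z) = 0
Adding term by term: (1/192)z^3 - (3/8)z^2 + (83/48)z + 2

g(z) = (1/192)z^3 - (3/8)z^2 + (83/48)z + 2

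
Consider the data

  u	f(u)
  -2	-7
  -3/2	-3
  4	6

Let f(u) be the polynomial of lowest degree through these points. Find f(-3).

-365/22

Evaluate each Lagrange basis at u = -3:
L_0(-3) = (-3/2)·(-7)/[(-1/2)·(-6)] = 7/2
L_1(-3) = (-1)·(-7)/[(1/2)·(-11/2)] = -28/11
L_2(-3) = (-1)·(-3/2)/[(6)·(11/2)] = 1/22
Sum: (-7)·(7/2) + (-3)·(-28/11) + 6·(1/22) = -365/22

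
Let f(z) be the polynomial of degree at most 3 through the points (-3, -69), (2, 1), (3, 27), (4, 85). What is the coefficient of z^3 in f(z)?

2

The leading coefficient equals the top divided difference f[-3,2,3,4].
f[-3,2] = (1 - (-69)) / (2 - (-3)) = 14
f[2,3] = (27 - 1) / (3 - 2) = 26
f[3,4] = (85 - 27) / (4 - 3) = 58
f[-3,2,3] = (26 - 14) / (3 - (-3)) = 2
f[2,3,4] = (58 - 26) / (4 - 2) = 16
f[-3,2,3,4] = (16 - 2) / (4 - (-3)) = 2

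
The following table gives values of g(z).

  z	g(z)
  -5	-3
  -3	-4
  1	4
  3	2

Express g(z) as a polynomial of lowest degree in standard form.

g(z) = -(11/96)z^3 - (37/96)z^2 + (65/32)z + 79/32

Build the Lagrange basis polynomials:
L_0(z) = (z + 3)(z - 1)(z - 3) / [-96] = -(1/96)z^3 + (1/96)z^2 + (3/32)z - 3/32
L_1(z) = (z + 5)(z - 1)(z - 3) / [48] = (1/48)z^3 + (1/48)z^2 - (17/48)z + 5/16
L_2(z) = (z + 5)(z + 3)(z - 3) / [-48] = -(1/48)z^3 - (5/48)z^2 + (3/16)z + 15/16
L_3(z) = (z + 5)(z + 3)(z - 1) / [96] = (1/96)z^3 + (7/96)z^2 + (7/96)z - 5/32
g(z) = (-3)·L_0 + (-4)·L_1 + 4·L_2 + 2·L_3
  (-3)·L_0(z) = (1/32)z^3 - (1/32)z^2 - (9/32)z + 9/32
  (-4)·L_1(z) = -(1/12)z^3 - (1/12)z^2 + (17/12)z - 5/4
  4·L_2(z) = -(1/12)z^3 - (5/12)z^2 + (3/4)z + 15/4
  2·L_3(z) = (1/48)z^3 + (7/48)z^2 + (7/48)z - 5/16
Adding term by term: -(11/96)z^3 - (37/96)z^2 + (65/32)z + 79/32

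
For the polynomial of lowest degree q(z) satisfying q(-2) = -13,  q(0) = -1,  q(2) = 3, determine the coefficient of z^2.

-1

The leading coefficient equals the top divided difference q[-2,0,2].
q[-2,0] = (-1 - (-13)) / (0 - (-2)) = 6
q[0,2] = (3 - (-1)) / (2 - 0) = 2
q[-2,0,2] = (2 - 6) / (2 - (-2)) = -1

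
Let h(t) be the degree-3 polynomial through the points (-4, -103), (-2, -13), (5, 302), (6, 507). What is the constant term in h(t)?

L_0(t) = (t + 2)(t - 5)(t - 6) / [-180] = -(1/180)t^3 + (1/20)t^2 - (2/45)t - 1/3
L_1(t) = (t + 4)(t - 5)(t - 6) / [112] = (1/112)t^3 - (1/16)t^2 - (1/8)t + 15/14
L_2(t) = (t + 4)(t + 2)(t - 6) / [-63] = -(1/63)t^3 + (4/9)t + 16/21
L_3(t) = (t + 4)(t + 2)(t - 5) / [80] = (1/80)t^3 + (1/80)t^2 - (11/40)t - 1/2
h(t) = (-103)·L_0 + (-13)·L_1 + 302·L_2 + 507·L_3
Only the constant term is needed; take it from each L_i and combine:
(-103)·(-1/3) + (-13)·(15/14) + 302·(16/21) + 507·(-1/2) = -3

-3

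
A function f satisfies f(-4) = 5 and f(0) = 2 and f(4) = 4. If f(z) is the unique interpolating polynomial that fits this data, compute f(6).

55/8

Using Newton's divided-difference form:
f[-4,0] = (2 - 5) / (0 - (-4)) = -3/4
f[0,4] = (4 - 2) / (4 - 0) = 1/2
f[-4,0,4] = (1/2 - (-3/4)) / (4 - (-4)) = 5/32
f(6) = 5 + (-3/4)·(10) + (5/32)·(10)·(6) = 55/8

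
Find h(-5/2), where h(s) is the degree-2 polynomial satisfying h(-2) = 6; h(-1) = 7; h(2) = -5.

L_0(-5/2) = (-3/2)·(-9/2)/[(-1)·(-4)] = 27/16
L_1(-5/2) = (-1/2)·(-9/2)/[(1)·(-3)] = -3/4
L_2(-5/2) = (-1/2)·(-3/2)/[(4)·(3)] = 1/16
Sum: 6·(27/16) + 7·(-3/4) + (-5)·(1/16) = 73/16

73/16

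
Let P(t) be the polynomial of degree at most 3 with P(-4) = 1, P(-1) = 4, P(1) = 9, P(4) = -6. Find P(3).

19/5

L_0(3) = (4)·(2)·(-1)/[(-3)·(-5)·(-8)] = 1/15
L_1(3) = (7)·(2)·(-1)/[(3)·(-2)·(-5)] = -7/15
L_2(3) = (7)·(4)·(-1)/[(5)·(2)·(-3)] = 14/15
L_3(3) = (7)·(4)·(2)/[(8)·(5)·(3)] = 7/15
Sum: 1·(1/15) + 4·(-7/15) + 9·(14/15) + (-6)·(7/15) = 19/5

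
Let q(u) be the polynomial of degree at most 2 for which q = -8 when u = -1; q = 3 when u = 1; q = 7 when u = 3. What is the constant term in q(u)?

L_0(u) = (u - 1)(u - 3) / [8] = (1/8)u^2 - (1/2)u + 3/8
L_1(u) = (u + 1)(u - 3) / [-4] = -(1/4)u^2 + (1/2)u + 3/4
L_2(u) = (u + 1)(u - 1) / [8] = (1/8)u^2 - 1/8
q(u) = (-8)·L_0 + 3·L_1 + 7·L_2
Only the constant term is needed; take it from each L_i and combine:
(-8)·(3/8) + 3·(3/4) + 7·(-1/8) = -13/8

-13/8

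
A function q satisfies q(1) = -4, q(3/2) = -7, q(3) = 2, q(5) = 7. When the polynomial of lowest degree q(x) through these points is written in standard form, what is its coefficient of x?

-147/4

Build the Lagrange basis polynomials:
L_0(x) = (x - 3/2)(x - 3)(x - 5) / [-4] = -(1/4)x^3 + (19/8)x^2 - (27/4)x + 45/8
L_1(x) = (x - 1)(x - 3)(x - 5) / [21/8] = (8/21)x^3 - (24/7)x^2 + (184/21)x - 40/7
L_2(x) = (x - 1)(x - 3/2)(x - 5) / [-6] = -(1/6)x^3 + (5/4)x^2 - (7/3)x + 5/4
L_3(x) = (x - 1)(x - 3/2)(x - 3) / [28] = (1/28)x^3 - (11/56)x^2 + (9/28)x - 9/56
q(x) = (-4)·L_0 + (-7)·L_1 + 2·L_2 + 7·L_3
Only the coefficient of x is needed; take it from each L_i and combine:
(-4)·(-27/4) + (-7)·(184/21) + 2·(-7/3) + 7·(9/28) = -147/4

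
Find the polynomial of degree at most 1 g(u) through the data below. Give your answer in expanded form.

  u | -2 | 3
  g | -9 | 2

g(u) = (11/5)u - 23/5

Build the Lagrange basis polynomials:
L_0(u) = (u - 3) / [-5] = -(1/5)u + 3/5
L_1(u) = (u + 2) / [5] = (1/5)u + 2/5
g(u) = (-9)·L_0 + 2·L_1
  (-9)·L_0(u) = (9/5)u - 27/5
  2·L_1(u) = (2/5)u + 4/5
Adding term by term: (11/5)u - 23/5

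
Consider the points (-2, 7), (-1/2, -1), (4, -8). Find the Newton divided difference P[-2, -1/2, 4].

P[-2,-1/2] = (-1 - 7) / (-1/2 - (-2)) = -16/3
P[-1/2,4] = (-8 - (-1)) / (4 - (-1/2)) = -14/9
P[-2,-1/2,4] = (-14/9 - (-16/3)) / (4 - (-2)) = 17/27

17/27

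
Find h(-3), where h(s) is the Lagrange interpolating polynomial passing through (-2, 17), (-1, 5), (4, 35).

Evaluate each Lagrange basis at s = -3:
L_0(-3) = (-2)·(-7)/[(-1)·(-6)] = 7/3
L_1(-3) = (-1)·(-7)/[(1)·(-5)] = -7/5
L_2(-3) = (-1)·(-2)/[(6)·(5)] = 1/15
Sum: 17·(7/3) + 5·(-7/5) + 35·(1/15) = 35

35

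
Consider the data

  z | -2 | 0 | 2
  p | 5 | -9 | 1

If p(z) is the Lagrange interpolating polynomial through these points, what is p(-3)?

21

L_0(-3) = (-3)·(-5)/[(-2)·(-4)] = 15/8
L_1(-3) = (-1)·(-5)/[(2)·(-2)] = -5/4
L_2(-3) = (-1)·(-3)/[(4)·(2)] = 3/8
Sum: 5·(15/8) + (-9)·(-5/4) + 1·(3/8) = 21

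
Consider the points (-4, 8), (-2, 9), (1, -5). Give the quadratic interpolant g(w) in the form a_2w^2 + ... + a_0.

g(w) = -(31/30)w^2 - (57/10)w + 26/15

Build the Lagrange basis polynomials:
L_0(w) = (w + 2)(w - 1) / [10] = (1/10)w^2 + (1/10)w - 1/5
L_1(w) = (w + 4)(w - 1) / [-6] = -(1/6)w^2 - (1/2)w + 2/3
L_2(w) = (w + 4)(w + 2) / [15] = (1/15)w^2 + (2/5)w + 8/15
g(w) = 8·L_0 + 9·L_1 + (-5)·L_2
  8·L_0(w) = (4/5)w^2 + (4/5)w - 8/5
  9·L_1(w) = -(3/2)w^2 - (9/2)w + 6
  (-5)·L_2(w) = -(1/3)w^2 - 2w - 8/3
Adding term by term: -(31/30)w^2 - (57/10)w + 26/15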